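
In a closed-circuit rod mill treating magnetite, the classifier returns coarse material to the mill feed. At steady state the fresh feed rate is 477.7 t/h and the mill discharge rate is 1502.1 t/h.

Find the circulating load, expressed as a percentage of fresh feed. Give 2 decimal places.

Discharge = new feed + return, hence
R = M − F = 1502.1 − 477.7 = 1024.4 t/h
CL = 100·R/F = 100·1024.4/477.7 = 214.44 %

CL = 214.44 %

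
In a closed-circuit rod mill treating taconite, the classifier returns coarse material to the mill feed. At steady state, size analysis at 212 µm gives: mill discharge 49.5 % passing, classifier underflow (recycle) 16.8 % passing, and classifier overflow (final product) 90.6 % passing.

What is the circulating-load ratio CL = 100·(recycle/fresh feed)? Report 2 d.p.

Balance %-passing 212 µm (r = R/F):
d + r·d = r·u + o → r(d−u) = o−d
r = (90.6 − 49.5)/(49.5 − 16.8) = 41.1/32.7 = 1.2569
CL = 100·r = 125.69 %

CL = 125.69 %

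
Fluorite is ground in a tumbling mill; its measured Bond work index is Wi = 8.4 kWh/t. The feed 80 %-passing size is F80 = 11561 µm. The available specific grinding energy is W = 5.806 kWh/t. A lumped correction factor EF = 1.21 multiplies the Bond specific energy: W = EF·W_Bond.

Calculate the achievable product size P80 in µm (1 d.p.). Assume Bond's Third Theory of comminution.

W = 10 Wi (1/√P80 − 1/√F80)  [Bond]
W_Bond = W / EF = 5.806 / 1.21 = 4.7983 kWh/t
⇒ 1/√P80 = W_Bond/(10 Wi) + 1/√F80
  = 4.7983/(10·8.4) + 1/√11561 = 0.057123 + 0.009300 = 0.066424
P80 = (1/0.066424)² = 15.0549² = 226.65 µm

P80 = 226.6 µm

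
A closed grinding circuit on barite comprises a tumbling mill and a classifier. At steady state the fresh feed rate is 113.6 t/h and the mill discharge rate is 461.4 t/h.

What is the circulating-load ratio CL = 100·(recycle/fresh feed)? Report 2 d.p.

CL = 306.16 %

Steady state: M = F + R.
R = M − F = 461.4 − 113.6 = 347.8 t/h
CL = 100·R/F = 100·347.8/113.6 = 306.16 %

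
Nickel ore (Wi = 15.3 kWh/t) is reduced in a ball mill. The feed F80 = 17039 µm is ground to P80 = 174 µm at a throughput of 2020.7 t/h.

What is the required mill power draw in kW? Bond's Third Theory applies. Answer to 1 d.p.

P = 21069.4 kW

W = 10 Wi (P80^-0.5 − F80^-0.5)
W = 10·15.3·(1/√174 − 1/√17039) = 10·15.3·(0.068149) = 10.4268 kWh/t
Mill draw = 10.4268 × 2020.7 = 21069.4 kW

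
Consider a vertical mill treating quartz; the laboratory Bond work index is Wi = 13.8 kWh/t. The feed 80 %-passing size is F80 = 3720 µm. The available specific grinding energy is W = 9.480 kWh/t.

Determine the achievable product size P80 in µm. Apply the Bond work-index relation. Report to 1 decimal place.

W_Bond = 10·Wi·(1/√P₈₀ − 1/√F₈₀)
P80^-0.5 = F80^-0.5 + W/(10 Wi)
  = 9.4800/(10·13.8) + 1/√3720 = 0.068696 + 0.016396 = 0.085091
P80 = (1/0.085091)² = 11.7521² = 138.11 µm

P80 = 138.1 µm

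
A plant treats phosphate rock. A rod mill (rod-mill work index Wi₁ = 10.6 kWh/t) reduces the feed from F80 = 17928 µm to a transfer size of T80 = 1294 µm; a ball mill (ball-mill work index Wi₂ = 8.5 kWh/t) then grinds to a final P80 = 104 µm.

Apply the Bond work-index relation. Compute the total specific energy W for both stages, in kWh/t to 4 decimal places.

W = 8.1271 kWh/t

W = 10 Wi (P80^-0.5 − F80^-0.5)
Stage 1 (17928→1294 µm, Wi₁=10.6): W₁ = 10·10.6·(0.027799 − 0.007469) = 2.1551 kWh/t
Stage 2 (1294→104 µm, Wi₂=8.5): W₂ = 10·8.5·(0.098058 − 0.027799) = 5.9720 kWh/t
W = W₁ + W₂ = 2.1551 + 5.9720 = 8.1271 kWh/t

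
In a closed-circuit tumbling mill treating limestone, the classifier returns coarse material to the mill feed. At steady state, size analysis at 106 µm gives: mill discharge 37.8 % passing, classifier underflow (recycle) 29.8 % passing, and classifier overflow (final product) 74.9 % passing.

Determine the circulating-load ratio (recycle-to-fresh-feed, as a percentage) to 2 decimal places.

Two-product formula at 106 µm:
Fd + Rd = Ru + Fo ⇒ R/F = (o−d)/(d−u)
r = (74.9 − 37.8)/(37.8 − 29.8) = 37.1/8.0 = 4.6375
CL = 100·r = 463.75 %

CL = 463.75 %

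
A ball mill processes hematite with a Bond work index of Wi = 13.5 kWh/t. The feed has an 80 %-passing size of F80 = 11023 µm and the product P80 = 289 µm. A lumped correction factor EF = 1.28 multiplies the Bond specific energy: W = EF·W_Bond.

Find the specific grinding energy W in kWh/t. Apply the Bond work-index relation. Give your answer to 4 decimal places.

W_Bond = 10·Wi·(1/√P₈₀ − 1/√F₈₀)
1/√289 = 0.058824;  1/√11023 = 0.009525
W = 10·13.5·(0.058824 − 0.009525) = 6.6553 kWh/t
Apply correction: 6.6553 × 1.28 = 8.5188 kWh/t

W = 8.5188 kWh/t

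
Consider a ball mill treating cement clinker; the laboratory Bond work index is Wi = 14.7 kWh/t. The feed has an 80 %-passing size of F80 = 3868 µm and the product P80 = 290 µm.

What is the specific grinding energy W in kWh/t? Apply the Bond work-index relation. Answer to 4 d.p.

W = 6.2685 kWh/t

W = 10 Wi (P80^-0.5 − F80^-0.5)
1/√290 = 0.058722;  1/√3868 = 0.016079
W = 10·14.7·(0.058722 − 0.016079) = 6.2685 kWh/t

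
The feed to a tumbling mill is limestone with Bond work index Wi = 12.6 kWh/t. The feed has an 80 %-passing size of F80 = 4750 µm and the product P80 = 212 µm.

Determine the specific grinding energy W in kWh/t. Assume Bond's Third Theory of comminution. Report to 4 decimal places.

W = 6.8255 kWh/t

W_Bond = 10·Wi·(1/√P₈₀ − 1/√F₈₀)
1/√212 = 0.068680;  1/√4750 = 0.014510
W = 10·12.6·(0.068680 − 0.014510) = 6.8255 kWh/t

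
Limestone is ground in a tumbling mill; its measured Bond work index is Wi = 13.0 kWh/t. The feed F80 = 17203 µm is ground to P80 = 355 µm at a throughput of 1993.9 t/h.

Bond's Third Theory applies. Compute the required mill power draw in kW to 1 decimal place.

W = 10·Wi·[P80^(−½) − F80^(−½)]
W = 10·13.0·(1/√355 − 1/√17203) = 10·13.0·(0.045450) = 5.9085 kWh/t
Power = W × throughput = 5.9085 kWh/t × 1993.9 t/h = 11781.0 kW

P = 11781.0 kW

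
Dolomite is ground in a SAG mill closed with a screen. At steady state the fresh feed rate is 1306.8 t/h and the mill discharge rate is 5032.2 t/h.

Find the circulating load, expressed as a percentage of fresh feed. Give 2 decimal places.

CL = 285.08 %

M = F + R at steady state, so:
R = M − F = 5032.2 − 1306.8 = 3725.4 t/h
CL = 100·R/F = 100·3725.4/1306.8 = 285.08 %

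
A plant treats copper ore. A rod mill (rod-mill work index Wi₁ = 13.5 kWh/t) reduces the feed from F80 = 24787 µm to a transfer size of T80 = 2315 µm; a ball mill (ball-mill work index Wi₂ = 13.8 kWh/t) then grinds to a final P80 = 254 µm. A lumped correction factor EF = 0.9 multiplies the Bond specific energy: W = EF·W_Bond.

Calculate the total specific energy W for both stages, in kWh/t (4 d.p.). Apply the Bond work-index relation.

W = 10 Wi (1/√P80 − 1/√F80)  [Bond]
Stage 1 (24787→2315 µm, Wi₁=13.5): W₁ = 10·13.5·(0.020784 − 0.006352) = 1.9483 kWh/t
Stage 2 (2315→254 µm, Wi₂=13.8): W₂ = 10·13.8·(0.062746 − 0.020784) = 5.7907 kWh/t
W = W₁ + W₂ = 1.9483 + 5.7907 = 7.7391 kWh/t
W_actual = 0.9 × 7.7391 = 6.9652 kWh/t

W = 6.9652 kWh/t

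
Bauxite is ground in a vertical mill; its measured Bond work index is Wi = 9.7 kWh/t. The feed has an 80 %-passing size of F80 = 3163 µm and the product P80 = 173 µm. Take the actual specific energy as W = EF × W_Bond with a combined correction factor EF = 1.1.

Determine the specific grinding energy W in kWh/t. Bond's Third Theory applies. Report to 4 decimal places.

W = 6.2150 kWh/t

W_Bond = 10·Wi·(1/√P₈₀ − 1/√F₈₀)
1/√173 = 0.076029;  1/√3163 = 0.017781
W = 10·9.7·(0.076029 − 0.017781) = 5.6500 kWh/t
With EF = 1.1: W = 5.6500·1.1 = 6.2150 kWh/t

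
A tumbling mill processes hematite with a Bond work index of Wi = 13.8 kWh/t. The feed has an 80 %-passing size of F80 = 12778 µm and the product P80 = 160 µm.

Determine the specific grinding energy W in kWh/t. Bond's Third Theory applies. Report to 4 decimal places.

W_Bond = 10·Wi·(1/√P₈₀ − 1/√F₈₀)
1/√160 = 0.079057;  1/√12778 = 0.008846
W = 10·13.8·(0.079057 − 0.008846) = 9.6890 kWh/t

W = 9.6890 kWh/t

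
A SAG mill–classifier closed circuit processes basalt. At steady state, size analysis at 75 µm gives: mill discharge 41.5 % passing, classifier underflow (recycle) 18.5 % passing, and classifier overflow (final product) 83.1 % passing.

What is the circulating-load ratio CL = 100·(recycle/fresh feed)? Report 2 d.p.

Two-product formula at 75 µm:
(1+r)·d = r·u + o ⇒ r = (o−d)/(d−u)
r = (83.1 − 41.5)/(41.5 − 18.5) = 41.6/23.0 = 1.8087
CL = 100·r = 180.87 %

CL = 180.87 %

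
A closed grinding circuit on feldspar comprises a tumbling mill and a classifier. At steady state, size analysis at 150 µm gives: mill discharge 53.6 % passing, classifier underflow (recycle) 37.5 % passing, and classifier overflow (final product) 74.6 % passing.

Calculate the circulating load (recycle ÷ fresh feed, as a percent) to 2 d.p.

Two-product formula at 150 µm:
r = (o − d)/(d − u)
r = (74.6 − 53.6)/(53.6 − 37.5) = 21.0/16.1 = 1.3043
CL = 100·r = 130.43 %

CL = 130.43 %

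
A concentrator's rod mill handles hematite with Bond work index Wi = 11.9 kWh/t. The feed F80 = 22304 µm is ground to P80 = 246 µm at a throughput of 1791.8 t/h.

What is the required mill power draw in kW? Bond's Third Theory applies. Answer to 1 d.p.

W = 10·Wi·[P80^(−½) − F80^(−½)]
W = 10·11.9·(1/√246 − 1/√22304) = 10·11.9·(0.057062) = 6.7904 kWh/t
P_mill = W·ṁ = 6.7904·1791.8 = 12167.0 kW

P = 12167.0 kW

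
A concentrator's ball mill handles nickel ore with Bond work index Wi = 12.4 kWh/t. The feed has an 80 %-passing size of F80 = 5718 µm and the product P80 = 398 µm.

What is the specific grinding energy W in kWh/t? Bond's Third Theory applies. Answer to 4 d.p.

W = 4.5757 kWh/t

W_Bond = 10·Wi·(1/√P₈₀ − 1/√F₈₀)
1/√398 = 0.050125;  1/√5718 = 0.013224
W = 10·12.4·(0.050125 − 0.013224) = 4.5757 kWh/t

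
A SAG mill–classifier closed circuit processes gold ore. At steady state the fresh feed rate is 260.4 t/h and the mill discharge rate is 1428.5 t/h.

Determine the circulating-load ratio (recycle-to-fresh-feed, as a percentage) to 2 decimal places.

CL = 448.58 %

M = F + R at steady state, so:
R = M − F = 1428.5 − 260.4 = 1168.1 t/h
CL = 100·R/F = 100·1168.1/260.4 = 448.58 %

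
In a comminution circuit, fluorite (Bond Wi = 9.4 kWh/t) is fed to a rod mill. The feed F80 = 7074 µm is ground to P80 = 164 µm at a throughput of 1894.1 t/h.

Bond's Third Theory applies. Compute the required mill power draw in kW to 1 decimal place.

W = 10 Wi (1/√P80 − 1/√F80)  [Bond]
W = 10·9.4·(1/√164 − 1/√7074) = 10·9.4·(0.066197) = 6.2225 kWh/t
P = W·T = 6.2225·1894.1 = 11786.1 kW

P = 11786.1 kW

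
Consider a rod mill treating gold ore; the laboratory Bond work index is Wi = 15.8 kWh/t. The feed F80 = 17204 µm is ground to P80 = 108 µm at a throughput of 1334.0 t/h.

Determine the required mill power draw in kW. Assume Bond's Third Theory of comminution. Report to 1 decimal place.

Bond:  W = 10 Wi (1/√P − 1/√F)
W = 10·15.8·(1/√108 − 1/√17204) = 10·15.8·(0.088601) = 13.9990 kWh/t
Power = W × throughput = 13.9990 kWh/t × 1334.0 t/h = 18674.6 kW

P = 18674.6 kW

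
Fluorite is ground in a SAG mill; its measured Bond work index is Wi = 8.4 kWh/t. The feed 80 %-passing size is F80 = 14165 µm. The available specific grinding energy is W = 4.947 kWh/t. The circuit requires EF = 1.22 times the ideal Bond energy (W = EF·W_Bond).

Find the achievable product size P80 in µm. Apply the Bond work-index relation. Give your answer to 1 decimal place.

P80 = 311.3 µm

W = 10·Wi·[P80^(−½) − F80^(−½)]
W_Bond = W / EF = 4.947 / 1.22 = 4.0549 kWh/t
⇒ 1/√P80 = W_Bond/(10 Wi) + 1/√F80
  = 4.0549/(10·8.4) + 1/√14165 = 0.048273 + 0.008402 = 0.056675
P80 = (1/0.056675)² = 17.6445² = 311.33 µm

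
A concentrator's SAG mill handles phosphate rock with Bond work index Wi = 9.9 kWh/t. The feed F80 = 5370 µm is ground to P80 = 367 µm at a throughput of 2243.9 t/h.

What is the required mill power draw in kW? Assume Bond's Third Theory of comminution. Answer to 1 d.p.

W = 10 Wi (P80^-0.5 − F80^-0.5)
W = 10·9.9·(1/√367 − 1/√5370) = 10·9.9·(0.038553) = 3.8168 kWh/t
Power = W × throughput = 3.8168 kWh/t × 2243.9 t/h = 8564.5 kW

P = 8564.5 kW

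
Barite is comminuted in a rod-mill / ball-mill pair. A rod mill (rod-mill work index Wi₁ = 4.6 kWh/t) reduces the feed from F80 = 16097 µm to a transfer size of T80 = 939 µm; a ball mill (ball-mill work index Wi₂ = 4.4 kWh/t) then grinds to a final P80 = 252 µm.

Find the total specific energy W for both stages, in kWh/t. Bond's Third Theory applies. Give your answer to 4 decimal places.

W = 10 Wi (P80^-0.5 − F80^-0.5)
Stage 1 (16097→939 µm, Wi₁=4.6): W₁ = 10·4.6·(0.032634 − 0.007882) = 1.1386 kWh/t
Stage 2 (939→252 µm, Wi₂=4.4): W₂ = 10·4.4·(0.062994 − 0.032634) = 1.3359 kWh/t
W = W₁ + W₂ = 1.1386 + 1.3359 = 2.4744 kWh/t

W = 2.4744 kWh/t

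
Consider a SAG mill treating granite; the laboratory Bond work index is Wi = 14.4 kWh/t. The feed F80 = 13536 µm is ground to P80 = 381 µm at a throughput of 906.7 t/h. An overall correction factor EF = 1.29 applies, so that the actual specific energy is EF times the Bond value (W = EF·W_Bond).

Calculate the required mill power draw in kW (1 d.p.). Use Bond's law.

P = 7181.2 kW

W = 10·Wi·(P80^(-½) − F80^(-½))
W = 10·14.4·(1/√381 − 1/√13536) = 10·14.4·(0.042636) = 6.1396 kWh/t
With EF = 1.29: W = 6.1396·1.29 = 7.9201 kWh/t
Power = W × throughput = 7.9201 kWh/t × 906.7 t/h = 7181.2 kW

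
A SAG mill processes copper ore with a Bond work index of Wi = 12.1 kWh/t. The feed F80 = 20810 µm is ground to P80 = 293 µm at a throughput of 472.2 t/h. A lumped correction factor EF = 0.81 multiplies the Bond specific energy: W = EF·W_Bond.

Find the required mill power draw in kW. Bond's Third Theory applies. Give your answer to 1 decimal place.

P = 2382.9 kW

W = 10 Wi (P80^-0.5 − F80^-0.5)
W = 10·12.1·(1/√293 − 1/√20810) = 10·12.1·(0.051489) = 6.2301 kWh/t
W_actual = 0.81 × 6.2301 = 5.0464 kWh/t
P_mill = W·ṁ = 5.0464·472.2 = 2382.9 kW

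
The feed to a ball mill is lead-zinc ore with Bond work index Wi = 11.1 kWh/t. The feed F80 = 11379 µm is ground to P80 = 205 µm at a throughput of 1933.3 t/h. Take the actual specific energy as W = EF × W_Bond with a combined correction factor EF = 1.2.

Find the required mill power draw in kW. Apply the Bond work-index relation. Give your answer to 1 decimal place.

P = 15571.6 kW

Bond:  W = 10 Wi (1/√P − 1/√F)
W = 10·11.1·(1/√205 − 1/√11379) = 10·11.1·(0.060469) = 6.7120 kWh/t
Apply correction: 6.7120 × 1.2 = 8.0544 kWh/t
Mill draw = 8.0544 × 1933.3 = 15571.6 kW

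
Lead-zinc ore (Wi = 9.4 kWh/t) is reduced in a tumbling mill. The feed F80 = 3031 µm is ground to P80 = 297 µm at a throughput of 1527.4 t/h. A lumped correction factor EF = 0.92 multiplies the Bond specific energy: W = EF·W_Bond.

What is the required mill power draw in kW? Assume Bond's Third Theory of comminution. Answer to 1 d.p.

P = 5265.4 kW

W = 10 Wi (1/√P80 − 1/√F80)  [Bond]
W = 10·9.4·(1/√297 − 1/√3031) = 10·9.4·(0.039862) = 3.7470 kWh/t
Corrected W = EF·W_Bond = 0.92·3.7470 = 3.4473 kWh/t
P = W·T = 3.4473·1527.4 = 5265.4 kW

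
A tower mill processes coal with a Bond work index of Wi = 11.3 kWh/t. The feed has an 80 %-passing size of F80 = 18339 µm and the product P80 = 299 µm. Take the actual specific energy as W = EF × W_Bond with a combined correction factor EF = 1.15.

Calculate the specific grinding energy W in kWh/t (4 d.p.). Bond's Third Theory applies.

W = 6.5556 kWh/t

W = 10 Wi (P80^-0.5 − F80^-0.5)
1/√299 = 0.057831;  1/√18339 = 0.007384
W = 10·11.3·(0.057831 − 0.007384) = 5.7005 kWh/t
Corrected W = EF·W_Bond = 1.15·5.7005 = 6.5556 kWh/t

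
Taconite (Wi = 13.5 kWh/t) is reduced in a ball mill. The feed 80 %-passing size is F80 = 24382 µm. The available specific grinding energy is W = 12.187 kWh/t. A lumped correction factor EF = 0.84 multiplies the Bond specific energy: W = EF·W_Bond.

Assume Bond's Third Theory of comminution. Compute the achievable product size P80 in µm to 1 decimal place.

W = 10 Wi / √P80 − 10 Wi / √F80
W_Bond = W / EF = 12.187 / 0.84 = 14.5083 kWh/t
P80^(−½) = W_Bond/(10 Wi) + F80^(−½)
  = 14.5083/(10·13.5) + 1/√24382 = 0.107469 + 0.006404 = 0.113873
P80 = (1/0.113873)² = 8.7817² = 77.12 µm

P80 = 77.1 µm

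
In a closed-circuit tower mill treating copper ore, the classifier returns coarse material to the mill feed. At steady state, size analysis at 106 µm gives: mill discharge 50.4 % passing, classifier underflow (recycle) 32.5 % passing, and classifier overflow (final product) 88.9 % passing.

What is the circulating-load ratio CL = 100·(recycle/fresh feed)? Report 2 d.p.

CL = 215.08 %

Two-product formula at 106 µm:
(1+r)·d = r·u + o ⇒ r = (o−d)/(d−u)
r = (88.9 − 50.4)/(50.4 − 32.5) = 38.5/17.9 = 2.1508
CL = 100·r = 215.08 %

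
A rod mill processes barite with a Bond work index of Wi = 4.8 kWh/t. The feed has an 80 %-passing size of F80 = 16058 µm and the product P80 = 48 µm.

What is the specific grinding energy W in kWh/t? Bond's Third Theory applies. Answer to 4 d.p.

Bond: W = 10·Wi·(1/√P80 − 1/√F80)
1/√48 = 0.144338;  1/√16058 = 0.007891
W = 10·4.8·(0.144338 − 0.007891) = 6.5494 kWh/t

W = 6.5494 kWh/t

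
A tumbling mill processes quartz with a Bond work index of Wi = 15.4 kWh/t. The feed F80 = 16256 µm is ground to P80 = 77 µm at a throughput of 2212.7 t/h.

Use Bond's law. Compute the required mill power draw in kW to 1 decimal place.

W = 10·Wi·(P80^(-½) − F80^(-½))
W = 10·15.4·(1/√77 − 1/√16256) = 10·15.4·(0.106117) = 16.3421 kWh/t
P_mill = W·ṁ = 16.3421·2212.7 = 36160.1 kW

P = 36160.1 kW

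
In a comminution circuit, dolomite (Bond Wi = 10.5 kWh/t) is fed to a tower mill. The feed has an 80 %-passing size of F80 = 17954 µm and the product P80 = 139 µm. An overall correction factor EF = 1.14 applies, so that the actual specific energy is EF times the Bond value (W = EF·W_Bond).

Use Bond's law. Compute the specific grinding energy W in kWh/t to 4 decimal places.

Bond: W = 10·Wi·(1/√P80 − 1/√F80)
1/√139 = 0.084819;  1/√17954 = 0.007463
W = 10·10.5·(0.084819 − 0.007463) = 8.1224 kWh/t
W_actual = 1.14 × 8.1224 = 9.2595 kWh/t

W = 9.2595 kWh/t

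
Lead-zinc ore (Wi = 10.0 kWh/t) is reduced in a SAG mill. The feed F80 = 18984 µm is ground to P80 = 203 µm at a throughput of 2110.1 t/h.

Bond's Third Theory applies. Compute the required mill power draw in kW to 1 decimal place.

W = 10·Wi·(P80^(-½) − F80^(-½))
W = 10·10.0·(1/√203 − 1/√18984) = 10·10.0·(0.062928) = 6.2928 kWh/t
Power = W × throughput = 6.2928 kWh/t × 2110.1 t/h = 13278.5 kW

P = 13278.5 kW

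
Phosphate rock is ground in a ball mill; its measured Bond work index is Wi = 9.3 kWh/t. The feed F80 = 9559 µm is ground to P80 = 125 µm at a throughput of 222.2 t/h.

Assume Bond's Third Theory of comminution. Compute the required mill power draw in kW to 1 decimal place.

W = 10 Wi / √P80 − 10 Wi / √F80
W = 10·9.3·(1/√125 − 1/√9559) = 10·9.3·(0.079215) = 7.3670 kWh/t
P = W·T = 7.3670·222.2 = 1636.9 kW

P = 1636.9 kW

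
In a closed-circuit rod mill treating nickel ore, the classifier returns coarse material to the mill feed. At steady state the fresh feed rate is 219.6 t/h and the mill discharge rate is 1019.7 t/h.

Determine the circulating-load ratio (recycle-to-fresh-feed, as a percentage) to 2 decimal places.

CL = 364.34 %

M = F + R at steady state, so:
R = M − F = 1019.7 − 219.6 = 800.1 t/h
CL = 100·R/F = 100·800.1/219.6 = 364.34 %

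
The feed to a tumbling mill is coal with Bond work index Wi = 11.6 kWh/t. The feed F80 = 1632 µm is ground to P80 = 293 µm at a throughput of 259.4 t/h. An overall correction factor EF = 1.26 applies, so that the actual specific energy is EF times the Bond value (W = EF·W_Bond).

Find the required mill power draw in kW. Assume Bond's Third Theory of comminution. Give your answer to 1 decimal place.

P = 1276.4 kW

W = 10 Wi / √P80 − 10 Wi / √F80
W = 10·11.6·(1/√293 − 1/√1632) = 10·11.6·(0.033667) = 3.9054 kWh/t
W_actual = 1.26 × 3.9054 = 4.9208 kWh/t
P = W·T = 4.9208·259.4 = 1276.4 kW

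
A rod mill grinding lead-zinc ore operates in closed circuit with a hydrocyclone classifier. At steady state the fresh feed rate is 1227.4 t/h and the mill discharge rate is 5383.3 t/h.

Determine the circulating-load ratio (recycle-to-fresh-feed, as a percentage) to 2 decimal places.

M = F + R at steady state, so:
R = M − F = 5383.3 − 1227.4 = 4155.9 t/h
CL = 100·R/F = 100·4155.9/1227.4 = 338.59 %

CL = 338.59 %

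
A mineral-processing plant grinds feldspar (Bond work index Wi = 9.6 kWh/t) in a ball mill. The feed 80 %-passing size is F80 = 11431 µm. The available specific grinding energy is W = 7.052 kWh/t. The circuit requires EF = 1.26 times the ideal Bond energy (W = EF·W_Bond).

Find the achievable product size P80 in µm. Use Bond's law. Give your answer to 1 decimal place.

Bond: W = 10·Wi·(1/√P80 − 1/√F80)
W_Bond = W / EF = 7.052 / 1.26 = 5.5968 kWh/t
⇒ 1/√P80 = W_Bond/(10·Wi) + 1/√F80
  = 5.5968/(10·9.6) + 1/√11431 = 0.058300 + 0.009353 = 0.067653
P80 = (1/0.067653)² = 14.7812² = 218.48 µm

P80 = 218.5 µm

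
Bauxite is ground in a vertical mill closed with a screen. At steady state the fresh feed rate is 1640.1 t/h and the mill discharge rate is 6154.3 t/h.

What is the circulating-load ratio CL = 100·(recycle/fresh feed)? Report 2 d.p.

Steady state: M = F + R.
R = M − F = 6154.3 − 1640.1 = 4514.2 t/h
CL = 100·R/F = 100·4514.2/1640.1 = 275.24 %

CL = 275.24 %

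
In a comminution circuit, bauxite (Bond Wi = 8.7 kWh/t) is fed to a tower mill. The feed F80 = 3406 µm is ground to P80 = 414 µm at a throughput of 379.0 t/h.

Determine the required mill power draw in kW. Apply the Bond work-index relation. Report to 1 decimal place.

P = 1055.6 kW

Bond:  W = 10 Wi (1/√P − 1/√F)
W = 10·8.7·(1/√414 − 1/√3406) = 10·8.7·(0.032013) = 2.7851 kWh/t
Mill draw = 2.7851 × 379.0 = 1055.6 kW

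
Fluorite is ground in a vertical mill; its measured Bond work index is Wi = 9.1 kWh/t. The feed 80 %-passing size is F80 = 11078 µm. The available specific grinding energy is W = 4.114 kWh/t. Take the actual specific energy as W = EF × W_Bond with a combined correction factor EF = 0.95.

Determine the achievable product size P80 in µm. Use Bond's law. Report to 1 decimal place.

P80 = 306.8 µm

Bond:  W = 10 Wi (1/√P − 1/√F)
W_Bond = W / EF = 4.114 / 0.95 = 4.3305 kWh/t
P80^-0.5 = F80^-0.5 + W_Bond/(10 Wi)
  = 4.3305/(10·9.1) + 1/√11078 = 0.047588 + 0.009501 = 0.057089
P80 = (1/0.057089)² = 17.5164² = 306.83 µm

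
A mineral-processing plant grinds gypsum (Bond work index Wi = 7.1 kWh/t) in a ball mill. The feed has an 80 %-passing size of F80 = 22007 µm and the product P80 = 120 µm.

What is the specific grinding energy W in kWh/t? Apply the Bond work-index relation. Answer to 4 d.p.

W = 6.0028 kWh/t

Bond:  W = 10 Wi (1/√P − 1/√F)
1/√120 = 0.091287;  1/√22007 = 0.006741
W = 10·7.1·(0.091287 − 0.006741) = 6.0028 kWh/t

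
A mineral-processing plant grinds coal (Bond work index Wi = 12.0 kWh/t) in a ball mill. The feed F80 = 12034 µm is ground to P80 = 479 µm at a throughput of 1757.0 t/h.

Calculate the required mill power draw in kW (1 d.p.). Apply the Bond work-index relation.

Bond:  W = 10 Wi (1/√P − 1/√F)
W = 10·12.0·(1/√479 − 1/√12034) = 10·12.0·(0.036575) = 4.3890 kWh/t
Power = W × throughput = 4.3890 kWh/t × 1757.0 t/h = 7711.5 kW

P = 7711.5 kW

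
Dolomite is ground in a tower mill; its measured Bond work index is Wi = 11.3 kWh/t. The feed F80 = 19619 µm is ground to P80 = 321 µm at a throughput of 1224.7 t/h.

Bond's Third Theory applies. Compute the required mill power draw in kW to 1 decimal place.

Bond: W = 10·Wi·(1/√P80 − 1/√F80)
W = 10·11.3·(1/√321 − 1/√19619) = 10·11.3·(0.048675) = 5.5003 kWh/t
Mill draw = 5.5003 × 1224.7 = 6736.2 kW

P = 6736.2 kW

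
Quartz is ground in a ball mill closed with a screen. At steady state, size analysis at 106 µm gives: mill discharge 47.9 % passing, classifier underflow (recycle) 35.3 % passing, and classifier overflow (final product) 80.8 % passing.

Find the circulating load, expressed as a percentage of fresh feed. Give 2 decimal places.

Classifier node, passing 106 µm:
r = (o − d)/(d − u)
r = (80.8 − 47.9)/(47.9 − 35.3) = 32.9/12.6 = 2.6111
CL = 100·r = 261.11 %

CL = 261.11 %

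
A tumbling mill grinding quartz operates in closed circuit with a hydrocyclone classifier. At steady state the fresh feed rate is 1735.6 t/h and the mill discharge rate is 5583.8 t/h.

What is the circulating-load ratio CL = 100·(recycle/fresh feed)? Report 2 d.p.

CL = 221.72 %

Discharge = new feed + return, hence
R = M − F = 5583.8 − 1735.6 = 3848.2 t/h
CL = 100·R/F = 100·3848.2/1735.6 = 221.72 %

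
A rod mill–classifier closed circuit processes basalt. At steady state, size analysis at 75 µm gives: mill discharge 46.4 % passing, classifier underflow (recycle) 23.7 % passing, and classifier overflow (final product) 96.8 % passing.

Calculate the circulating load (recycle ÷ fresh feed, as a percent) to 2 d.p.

CL = 222.03 %

Mass balance on the −75 µm fraction:
(1+r)d = ru + o → r = (o−d)/(d−u)
r = (96.8 − 46.4)/(46.4 − 23.7) = 50.4/22.7 = 2.2203
CL = 100·r = 222.03 %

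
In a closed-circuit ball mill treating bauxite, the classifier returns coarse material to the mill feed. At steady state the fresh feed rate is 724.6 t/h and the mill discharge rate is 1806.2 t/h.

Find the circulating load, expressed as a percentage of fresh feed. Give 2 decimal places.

CL = 149.27 %

M = F + R at steady state, so:
R = M − F = 1806.2 − 724.6 = 1081.6 t/h
CL = 100·R/F = 100·1081.6/724.6 = 149.27 %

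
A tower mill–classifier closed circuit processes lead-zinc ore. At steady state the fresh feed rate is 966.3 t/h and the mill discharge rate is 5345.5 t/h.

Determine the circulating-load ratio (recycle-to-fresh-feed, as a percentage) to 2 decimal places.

Mill node: discharge = fresh + recycle.
R = M − F = 5345.5 − 966.3 = 4379.2 t/h
CL = 100·R/F = 100·4379.2/966.3 = 453.19 %

CL = 453.19 %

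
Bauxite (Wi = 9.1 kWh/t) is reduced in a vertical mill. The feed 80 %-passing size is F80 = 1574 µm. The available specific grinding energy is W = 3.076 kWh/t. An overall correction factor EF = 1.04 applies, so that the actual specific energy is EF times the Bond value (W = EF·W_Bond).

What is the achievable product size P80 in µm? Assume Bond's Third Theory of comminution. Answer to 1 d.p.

P80 = 300.3 µm

W_Bond = 10·Wi·(1/√P₈₀ − 1/√F₈₀)
W_Bond = W / EF = 3.076 / 1.04 = 2.9577 kWh/t
1/√P80 = 1/√F80 + W_Bond/(10·Wi)
  = 2.9577/(10·9.1) + 1/√1574 = 0.032502 + 0.025206 = 0.057708
P80 = (1/0.057708)² = 17.3287² = 300.28 µm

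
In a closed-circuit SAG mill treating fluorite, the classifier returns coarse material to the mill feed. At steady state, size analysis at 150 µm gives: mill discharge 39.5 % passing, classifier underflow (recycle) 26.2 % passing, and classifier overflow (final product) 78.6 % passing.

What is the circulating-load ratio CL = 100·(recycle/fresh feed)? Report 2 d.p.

Classifier node, passing 150 µm:
d + r·d = r·u + o → r(d−u) = o−d
r = (78.6 − 39.5)/(39.5 − 26.2) = 39.1/13.3 = 2.9398
CL = 100·r = 293.98 %

CL = 293.98 %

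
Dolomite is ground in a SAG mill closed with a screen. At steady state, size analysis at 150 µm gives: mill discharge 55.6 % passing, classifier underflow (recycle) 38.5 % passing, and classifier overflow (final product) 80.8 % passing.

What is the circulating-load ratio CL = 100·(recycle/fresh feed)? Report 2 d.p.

Classifier node, passing 150 µm:
d + r·d = r·u + o → r(d−u) = o−d
r = (80.8 − 55.6)/(55.6 − 38.5) = 25.2/17.1 = 1.4737
CL = 100·r = 147.37 %

CL = 147.37 %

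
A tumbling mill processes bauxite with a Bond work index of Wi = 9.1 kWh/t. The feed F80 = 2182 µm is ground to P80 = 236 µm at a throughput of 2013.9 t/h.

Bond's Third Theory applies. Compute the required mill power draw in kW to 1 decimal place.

W = 10 Wi (P80^-0.5 − F80^-0.5)
W = 10·9.1·(1/√236 − 1/√2182) = 10·9.1·(0.043687) = 3.9755 kWh/t
P_mill = W·ṁ = 3.9755·2013.9 = 8006.2 kW

P = 8006.2 kW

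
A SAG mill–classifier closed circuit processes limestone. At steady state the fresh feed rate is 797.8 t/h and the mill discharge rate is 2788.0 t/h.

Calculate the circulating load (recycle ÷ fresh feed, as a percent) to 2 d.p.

Mill node: discharge = fresh + recycle.
R = M − F = 2788.0 − 797.8 = 1990.2 t/h
CL = 100·R/F = 100·1990.2/797.8 = 249.46 %

CL = 249.46 %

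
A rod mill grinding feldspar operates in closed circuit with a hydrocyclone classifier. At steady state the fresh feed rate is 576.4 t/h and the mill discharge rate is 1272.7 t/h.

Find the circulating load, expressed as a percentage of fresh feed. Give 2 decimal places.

CL = 120.80 %

Steady state: M = F + R.
R = M − F = 1272.7 − 576.4 = 696.3 t/h
CL = 100·R/F = 100·696.3/576.4 = 120.80 %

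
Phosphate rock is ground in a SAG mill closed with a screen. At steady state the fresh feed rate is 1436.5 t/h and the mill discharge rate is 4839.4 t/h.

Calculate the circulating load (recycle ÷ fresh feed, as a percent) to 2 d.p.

Discharge = new feed + return, hence
R = M − F = 4839.4 − 1436.5 = 3402.9 t/h
CL = 100·R/F = 100·3402.9/1436.5 = 236.89 %

CL = 236.89 %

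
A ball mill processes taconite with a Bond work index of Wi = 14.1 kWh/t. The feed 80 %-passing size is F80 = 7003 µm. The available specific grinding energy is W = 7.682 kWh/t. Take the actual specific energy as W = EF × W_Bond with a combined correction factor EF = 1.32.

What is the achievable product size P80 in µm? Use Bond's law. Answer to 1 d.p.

W = 10 Wi (P80^-0.5 − F80^-0.5)
W_Bond = W / EF = 7.682 / 1.32 = 5.8197 kWh/t
P80^(−½) = W_Bond/(10 Wi) + F80^(−½)
  = 5.8197/(10·14.1) + 1/√7003 = 0.041274 + 0.011950 = 0.053224
P80 = (1/0.053224)² = 18.7885² = 353.01 µm

P80 = 353.0 µm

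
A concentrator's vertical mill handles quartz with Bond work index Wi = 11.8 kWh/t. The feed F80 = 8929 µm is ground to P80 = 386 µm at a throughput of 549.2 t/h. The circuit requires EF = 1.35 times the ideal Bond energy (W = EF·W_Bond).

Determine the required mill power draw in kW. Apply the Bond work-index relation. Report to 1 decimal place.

Bond:  W = 10 Wi (1/√P − 1/√F)
W = 10·11.8·(1/√386 − 1/√8929) = 10·11.8·(0.040316) = 4.7573 kWh/t
Corrected W = EF·W_Bond = 1.35·4.7573 = 6.4223 kWh/t
Mill draw = 6.4223 × 549.2 = 3527.1 kW

P = 3527.1 kW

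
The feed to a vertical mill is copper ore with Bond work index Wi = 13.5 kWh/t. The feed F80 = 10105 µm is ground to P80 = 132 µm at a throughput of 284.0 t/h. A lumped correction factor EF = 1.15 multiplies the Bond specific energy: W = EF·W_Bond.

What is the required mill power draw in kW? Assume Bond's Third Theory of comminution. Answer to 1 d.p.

P = 3399.0 kW

Bond:  W = 10 Wi (1/√P − 1/√F)
W = 10·13.5·(1/√132 − 1/√10105) = 10·13.5·(0.077091) = 10.4073 kWh/t
Corrected W = EF·W_Bond = 1.15·10.4073 = 11.9684 kWh/t
P_mill = W·ṁ = 11.9684·284.0 = 3399.0 kW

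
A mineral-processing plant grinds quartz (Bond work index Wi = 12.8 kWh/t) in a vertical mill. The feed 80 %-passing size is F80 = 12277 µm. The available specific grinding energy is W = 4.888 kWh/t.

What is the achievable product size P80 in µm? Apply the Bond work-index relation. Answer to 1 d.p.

W_Bond = 10·Wi·(1/√P₈₀ − 1/√F₈₀)
1/√P80 = 1/√F80 + W/(10·Wi)
  = 4.8880/(10·12.8) + 1/√12277 = 0.038187 + 0.009025 = 0.047213
P80 = (1/0.047213)² = 21.1808² = 448.62 µm

P80 = 448.6 µm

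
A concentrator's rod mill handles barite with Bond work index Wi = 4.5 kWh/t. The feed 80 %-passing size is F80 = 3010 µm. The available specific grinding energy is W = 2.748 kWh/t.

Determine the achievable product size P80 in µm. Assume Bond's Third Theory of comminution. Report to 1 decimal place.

W = 10·Wi·[P80^(−½) − F80^(−½)]
⇒ 1/√P80 = W/(10 Wi) + 1/√F80
  = 2.7480/(10·4.5) + 1/√3010 = 0.061067 + 0.018227 = 0.079294
P80 = (1/0.079294)² = 12.6113² = 159.05 µm

P80 = 159.0 µm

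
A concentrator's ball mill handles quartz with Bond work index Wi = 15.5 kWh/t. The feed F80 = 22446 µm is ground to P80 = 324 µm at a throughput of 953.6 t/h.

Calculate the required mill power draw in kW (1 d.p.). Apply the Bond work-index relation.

P = 7225.0 kW

W_Bond = 10·Wi·(1/√P₈₀ − 1/√F₈₀)
W = 10·15.5·(1/√324 − 1/√22446) = 10·15.5·(0.048881) = 7.5765 kWh/t
P_mill = W·ṁ = 7.5765·953.6 = 7225.0 kW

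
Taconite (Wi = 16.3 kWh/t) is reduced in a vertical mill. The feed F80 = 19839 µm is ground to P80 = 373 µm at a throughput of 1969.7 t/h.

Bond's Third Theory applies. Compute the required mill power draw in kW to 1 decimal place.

Bond:  W = 10 Wi (1/√P − 1/√F)
W = 10·16.3·(1/√373 − 1/√19839) = 10·16.3·(0.044678) = 7.2826 kWh/t
Mill draw = 7.2826 × 1969.7 = 14344.5 kW

P = 14344.5 kW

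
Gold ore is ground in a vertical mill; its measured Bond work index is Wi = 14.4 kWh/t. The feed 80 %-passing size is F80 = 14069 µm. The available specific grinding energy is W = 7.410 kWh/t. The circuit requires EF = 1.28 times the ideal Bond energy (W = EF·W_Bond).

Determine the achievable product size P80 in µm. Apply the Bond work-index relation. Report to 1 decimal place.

Bond: W = 10·Wi·(1/√P80 − 1/√F80)
W_Bond = W / EF = 7.410 / 1.28 = 5.7891 kWh/t
1/√P80 = 1/√F80 + W_Bond/(10·Wi)
  = 5.7891/(10·14.4) + 1/√14069 = 0.040202 + 0.008431 = 0.048633
P80 = (1/0.048633)² = 20.5623² = 422.81 µm

P80 = 422.8 µm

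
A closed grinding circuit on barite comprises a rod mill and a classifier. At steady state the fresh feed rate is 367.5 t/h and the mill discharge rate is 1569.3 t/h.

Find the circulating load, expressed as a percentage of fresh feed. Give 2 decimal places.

Mill node: discharge = fresh + recycle.
R = M − F = 1569.3 − 367.5 = 1201.8 t/h
CL = 100·R/F = 100·1201.8/367.5 = 327.02 %

CL = 327.02 %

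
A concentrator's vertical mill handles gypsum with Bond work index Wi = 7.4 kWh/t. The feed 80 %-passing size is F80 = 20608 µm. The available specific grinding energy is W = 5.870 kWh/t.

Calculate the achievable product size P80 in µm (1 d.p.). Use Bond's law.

Bond: W = 10·Wi·(1/√P80 − 1/√F80)
P80^(−½) = W/(10 Wi) + F80^(−½)
  = 5.8700/(10·7.4) + 1/√20608 = 0.079324 + 0.006966 = 0.086290
P80 = (1/0.086290)² = 11.5888² = 134.30 µm

P80 = 134.3 µm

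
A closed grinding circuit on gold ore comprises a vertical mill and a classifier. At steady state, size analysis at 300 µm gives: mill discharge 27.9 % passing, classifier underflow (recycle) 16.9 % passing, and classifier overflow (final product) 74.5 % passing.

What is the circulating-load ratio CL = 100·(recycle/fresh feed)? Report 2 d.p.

Classifier node, passing 300 µm:
(1+r)d = ru + o → r = (o−d)/(d−u)
r = (74.5 − 27.9)/(27.9 − 16.9) = 46.6/11.0 = 4.2364
CL = 100·r = 423.64 %

CL = 423.64 %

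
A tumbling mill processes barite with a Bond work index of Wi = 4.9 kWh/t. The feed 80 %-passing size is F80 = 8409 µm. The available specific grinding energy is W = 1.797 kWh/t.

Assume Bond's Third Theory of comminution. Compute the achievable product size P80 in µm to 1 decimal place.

W = 10 Wi (1/√P80 − 1/√F80)  [Bond]
⇒ 1/√P80 = W/(10 Wi) + 1/√F80
  = 1.7970/(10·4.9) + 1/√8409 = 0.036673 + 0.010905 = 0.047579
P80 = (1/0.047579)² = 21.0179² = 441.75 µm

P80 = 441.8 µm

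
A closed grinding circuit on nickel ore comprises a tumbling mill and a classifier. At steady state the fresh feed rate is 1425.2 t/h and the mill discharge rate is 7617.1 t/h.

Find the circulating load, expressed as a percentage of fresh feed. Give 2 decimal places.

CL = 434.46 %

Mill node: discharge = fresh + recycle.
R = M − F = 7617.1 − 1425.2 = 6191.9 t/h
CL = 100·R/F = 100·6191.9/1425.2 = 434.46 %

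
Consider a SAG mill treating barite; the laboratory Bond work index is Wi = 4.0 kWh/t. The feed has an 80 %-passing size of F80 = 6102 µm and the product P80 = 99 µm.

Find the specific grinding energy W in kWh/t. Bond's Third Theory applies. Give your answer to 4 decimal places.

Bond:  W = 10 Wi (1/√P − 1/√F)
1/√99 = 0.100504;  1/√6102 = 0.012802
W = 10·4.0·(0.100504 − 0.012802) = 3.5081 kWh/t

W = 3.5081 kWh/t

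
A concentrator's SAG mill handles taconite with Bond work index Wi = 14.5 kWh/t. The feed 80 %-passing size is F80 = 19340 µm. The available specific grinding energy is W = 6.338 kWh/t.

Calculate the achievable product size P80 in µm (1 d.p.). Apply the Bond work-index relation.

W = 10·Wi·[P80^(−½) − F80^(−½)]
P80^(−½) = W/(10 Wi) + F80^(−½)
  = 6.3380/(10·14.5) + 1/√19340 = 0.043710 + 0.007191 = 0.050901
P80 = (1/0.050901)² = 19.6460² = 385.96 µm

P80 = 386.0 µm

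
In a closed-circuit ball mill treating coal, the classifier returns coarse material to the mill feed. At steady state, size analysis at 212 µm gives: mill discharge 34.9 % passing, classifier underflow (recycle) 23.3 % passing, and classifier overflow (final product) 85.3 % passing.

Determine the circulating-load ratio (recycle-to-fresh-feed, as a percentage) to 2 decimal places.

CL = 434.48 %

Classifier node, passing 212 µm:
d + r·d = r·u + o → r(d−u) = o−d
r = (85.3 − 34.9)/(34.9 − 23.3) = 50.4/11.6 = 4.3448
CL = 100·r = 434.48 %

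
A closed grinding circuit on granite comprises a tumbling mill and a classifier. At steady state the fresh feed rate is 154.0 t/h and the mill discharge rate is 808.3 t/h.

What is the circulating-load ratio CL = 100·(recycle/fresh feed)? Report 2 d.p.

CL = 424.87 %

M = F + R at steady state, so:
R = M − F = 808.3 − 154.0 = 654.3 t/h
CL = 100·R/F = 100·654.3/154.0 = 424.87 %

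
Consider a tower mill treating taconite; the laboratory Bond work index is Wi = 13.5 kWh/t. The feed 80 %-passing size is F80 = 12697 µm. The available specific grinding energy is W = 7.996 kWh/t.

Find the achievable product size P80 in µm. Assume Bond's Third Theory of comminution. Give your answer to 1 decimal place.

P80 = 215.6 µm

W = 10 Wi (P80^-0.5 − F80^-0.5)
P80^(−½) = W/(10 Wi) + F80^(−½)
  = 7.9960/(10·13.5) + 1/√12697 = 0.059230 + 0.008875 = 0.068104
P80 = (1/0.068104)² = 14.6834² = 215.60 µm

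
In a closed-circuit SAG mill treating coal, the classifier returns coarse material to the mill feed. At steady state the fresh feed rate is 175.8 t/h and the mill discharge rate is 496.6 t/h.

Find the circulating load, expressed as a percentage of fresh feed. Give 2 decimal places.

CL = 182.48 %

M = F + R at steady state, so:
R = M − F = 496.6 − 175.8 = 320.8 t/h
CL = 100·R/F = 100·320.8/175.8 = 182.48 %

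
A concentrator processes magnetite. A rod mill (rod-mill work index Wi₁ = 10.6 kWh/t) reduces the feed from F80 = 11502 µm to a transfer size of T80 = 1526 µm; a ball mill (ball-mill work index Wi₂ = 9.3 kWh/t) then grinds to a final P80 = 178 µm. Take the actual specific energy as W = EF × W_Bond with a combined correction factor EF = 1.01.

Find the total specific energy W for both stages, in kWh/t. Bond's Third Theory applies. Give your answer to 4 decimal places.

W = 6.3782 kWh/t

W = 10·Wi·[P80^(−½) − F80^(−½)]
Stage 1 (11502→1526 µm, Wi₁=10.6): W₁ = 10·10.6·(0.025599 − 0.009324) = 1.7251 kWh/t
Stage 2 (1526→178 µm, Wi₂=9.3): W₂ = 10·9.3·(0.074953 − 0.025599) = 4.5899 kWh/t
W = W₁ + W₂ = 1.7251 + 4.5899 = 6.3151 kWh/t
Corrected W = EF·W_Bond = 1.01·6.3151 = 6.3782 kWh/t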